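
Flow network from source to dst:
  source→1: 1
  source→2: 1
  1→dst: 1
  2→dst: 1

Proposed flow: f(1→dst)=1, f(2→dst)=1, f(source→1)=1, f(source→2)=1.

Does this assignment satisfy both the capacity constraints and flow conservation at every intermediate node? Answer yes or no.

Every edge has 0 ≤ f(e) ≤ cap(e).
At each intermediate node, inflow equals outflow.

Yes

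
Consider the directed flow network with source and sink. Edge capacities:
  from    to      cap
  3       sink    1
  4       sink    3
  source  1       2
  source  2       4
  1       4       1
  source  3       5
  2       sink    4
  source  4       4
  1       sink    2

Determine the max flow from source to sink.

10

Augment source→1→sink: bottleneck 2. Total 2.
Augment source→3→sink: bottleneck 1. Total 3.
Augment source→2→sink: bottleneck 4. Total 7.
Augment source→4→sink: bottleneck 3. Total 10.
No augmenting path remains in the residual graph.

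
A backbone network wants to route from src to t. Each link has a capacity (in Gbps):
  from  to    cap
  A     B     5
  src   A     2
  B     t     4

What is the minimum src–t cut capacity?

Max flow = 2 (via 1 augmenting path).
In the residual at optimum, the set reachable from src is {src}.
Cut edges: src→A (cap 2). Sum = 2.

2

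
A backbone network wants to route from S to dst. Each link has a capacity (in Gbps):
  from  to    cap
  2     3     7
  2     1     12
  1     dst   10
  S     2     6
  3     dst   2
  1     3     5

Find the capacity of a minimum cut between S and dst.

Max flow = 6 (via 1 augmenting path).
In the residual at optimum, the set reachable from S is {S}.
Cut edges: S->2 (cap 6). Sum = 6.

6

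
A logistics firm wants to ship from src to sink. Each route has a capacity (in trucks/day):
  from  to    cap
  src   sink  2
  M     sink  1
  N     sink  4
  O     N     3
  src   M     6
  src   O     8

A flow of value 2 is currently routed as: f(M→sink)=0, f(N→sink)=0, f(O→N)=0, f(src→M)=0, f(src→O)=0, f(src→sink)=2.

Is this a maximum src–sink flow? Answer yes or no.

No

Residual path src→M→sink has bottleneck 1 > 0.
Pushing 1 along it raises the flow to 3, so the given flow is not maximum.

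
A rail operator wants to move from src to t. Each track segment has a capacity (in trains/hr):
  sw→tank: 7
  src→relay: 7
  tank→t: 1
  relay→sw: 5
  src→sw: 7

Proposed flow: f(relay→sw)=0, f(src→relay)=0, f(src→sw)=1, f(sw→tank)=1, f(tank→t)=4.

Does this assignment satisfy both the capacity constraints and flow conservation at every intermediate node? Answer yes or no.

Capacity violated on tank→t: flow 4 > capacity 1.

No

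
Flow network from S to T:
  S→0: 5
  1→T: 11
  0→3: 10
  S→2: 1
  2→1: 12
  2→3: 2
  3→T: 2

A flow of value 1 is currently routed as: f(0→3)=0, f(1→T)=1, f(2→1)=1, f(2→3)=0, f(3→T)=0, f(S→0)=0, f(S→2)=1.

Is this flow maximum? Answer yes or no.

No

Residual path S→0→3→T has bottleneck 2 > 0.
Pushing 2 along it raises the flow to 3, so the given flow is not maximum.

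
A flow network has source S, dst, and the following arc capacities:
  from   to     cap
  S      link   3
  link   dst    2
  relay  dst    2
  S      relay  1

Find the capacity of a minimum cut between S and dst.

3

Max flow = 3 (via 2 augmenting paths).
In the residual at optimum, the set reachable from S is {S, link}.
Cut edges: S->relay (cap 1), link->dst (cap 2). Sum = 3.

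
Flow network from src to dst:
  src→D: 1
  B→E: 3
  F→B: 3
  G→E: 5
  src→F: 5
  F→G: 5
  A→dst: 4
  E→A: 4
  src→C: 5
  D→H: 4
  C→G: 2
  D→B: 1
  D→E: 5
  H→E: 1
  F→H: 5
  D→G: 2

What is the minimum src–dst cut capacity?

4

Max flow = 4 (via 2 augmenting paths).
In the residual at optimum, the set reachable from src is {B, C, D, E, F, G, H, src}.
Cut edges: E→A (cap 4). Sum = 4.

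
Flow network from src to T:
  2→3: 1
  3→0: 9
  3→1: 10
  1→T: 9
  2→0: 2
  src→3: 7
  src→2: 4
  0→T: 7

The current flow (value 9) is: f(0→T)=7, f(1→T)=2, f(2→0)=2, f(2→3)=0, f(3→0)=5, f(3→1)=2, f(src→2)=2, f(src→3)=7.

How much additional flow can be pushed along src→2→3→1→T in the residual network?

1

Residual capacities along the path: src→2: 2, 2→3: 1, 3→1: 8, 1→T: 7.
Minimum is 1.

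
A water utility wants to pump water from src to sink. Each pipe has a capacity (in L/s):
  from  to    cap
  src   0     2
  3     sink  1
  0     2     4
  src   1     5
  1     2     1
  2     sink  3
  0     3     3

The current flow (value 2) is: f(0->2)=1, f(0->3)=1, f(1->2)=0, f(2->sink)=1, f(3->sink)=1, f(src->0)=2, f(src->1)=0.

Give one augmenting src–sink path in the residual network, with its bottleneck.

src->1->2->sink, bottleneck 1

Residual along src->1->2->sink: src->1: 5, 1->2: 1, 2->sink: 2.
Bottleneck = min = 1.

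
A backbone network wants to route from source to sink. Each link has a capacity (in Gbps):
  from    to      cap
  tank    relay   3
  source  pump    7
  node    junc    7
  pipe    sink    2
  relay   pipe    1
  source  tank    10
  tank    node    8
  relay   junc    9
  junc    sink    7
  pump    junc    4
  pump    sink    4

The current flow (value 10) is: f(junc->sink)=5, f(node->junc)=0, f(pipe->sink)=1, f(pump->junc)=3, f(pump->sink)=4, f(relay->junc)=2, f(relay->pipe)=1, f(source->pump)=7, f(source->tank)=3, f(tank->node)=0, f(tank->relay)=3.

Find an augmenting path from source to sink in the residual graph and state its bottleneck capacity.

Residual along source->tank->node->junc->sink: source->tank: 7, tank->node: 8, node->junc: 7, junc->sink: 2.
Bottleneck = min = 2.

source->tank->node->junc->sink, bottleneck 2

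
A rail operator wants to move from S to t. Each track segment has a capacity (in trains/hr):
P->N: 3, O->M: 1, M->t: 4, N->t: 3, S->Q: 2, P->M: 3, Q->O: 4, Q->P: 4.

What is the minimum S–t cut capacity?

Max flow = 2 (via 1 augmenting path).
In the residual at optimum, the set reachable from S is {S}.
Cut edges: S->Q (cap 2). Sum = 2.

2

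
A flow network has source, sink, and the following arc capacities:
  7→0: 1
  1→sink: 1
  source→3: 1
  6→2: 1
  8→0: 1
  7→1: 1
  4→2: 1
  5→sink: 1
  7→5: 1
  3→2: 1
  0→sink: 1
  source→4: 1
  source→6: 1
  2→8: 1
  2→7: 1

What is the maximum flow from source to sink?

Augment source→3→2→7→1→sink: bottleneck 1. Total 1.
Augment source→4→2→8→0→sink: bottleneck 1. Total 2.
No augmenting path remains in the residual graph.

2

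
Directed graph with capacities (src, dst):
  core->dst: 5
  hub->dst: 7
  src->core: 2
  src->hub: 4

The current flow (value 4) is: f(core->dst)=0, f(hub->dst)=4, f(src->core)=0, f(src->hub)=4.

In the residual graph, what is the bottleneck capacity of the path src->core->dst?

Residual capacities along the path: src->core: 2, core->dst: 5.
Minimum is 2.

2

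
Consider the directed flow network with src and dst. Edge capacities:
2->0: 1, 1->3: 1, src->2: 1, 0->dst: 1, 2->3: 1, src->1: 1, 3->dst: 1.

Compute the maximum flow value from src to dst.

2

Augment src->2->0->dst: bottleneck 1. Total 1.
Augment src->1->3->dst: bottleneck 1. Total 2.
No augmenting path remains in the residual graph.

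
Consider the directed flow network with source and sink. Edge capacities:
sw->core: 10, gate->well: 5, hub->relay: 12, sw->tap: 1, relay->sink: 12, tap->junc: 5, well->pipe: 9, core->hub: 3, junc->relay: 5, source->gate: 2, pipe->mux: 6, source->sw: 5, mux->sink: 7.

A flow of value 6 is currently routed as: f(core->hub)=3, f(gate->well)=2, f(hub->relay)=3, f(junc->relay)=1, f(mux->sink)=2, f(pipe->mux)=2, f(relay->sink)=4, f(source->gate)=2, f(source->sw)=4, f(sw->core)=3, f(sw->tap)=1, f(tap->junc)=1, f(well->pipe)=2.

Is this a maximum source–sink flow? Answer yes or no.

Residual reachable from source: {core, source, sw}; sink is not reachable.
Saturated cut: core->hub, sw->tap, source->gate with total capacity 6 = current flow value. Flow is maximum.

Yes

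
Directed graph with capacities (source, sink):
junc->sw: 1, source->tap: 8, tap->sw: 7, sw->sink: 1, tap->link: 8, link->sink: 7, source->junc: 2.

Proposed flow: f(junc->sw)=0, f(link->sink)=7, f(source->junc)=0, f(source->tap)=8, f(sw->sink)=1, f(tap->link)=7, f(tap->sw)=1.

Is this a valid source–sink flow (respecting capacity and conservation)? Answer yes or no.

Yes

Every edge has 0 ≤ f(e) ≤ cap(e).
At each intermediate node, inflow equals outflow.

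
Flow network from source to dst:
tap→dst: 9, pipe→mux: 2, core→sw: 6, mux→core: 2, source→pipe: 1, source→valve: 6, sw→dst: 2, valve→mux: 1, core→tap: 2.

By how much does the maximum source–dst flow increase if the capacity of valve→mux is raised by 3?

0

Original max flow = 2.
Even with extra capacity on valve→mux, another cut of capacity 2 remains binding.
New max flow = 2. Increase = 0.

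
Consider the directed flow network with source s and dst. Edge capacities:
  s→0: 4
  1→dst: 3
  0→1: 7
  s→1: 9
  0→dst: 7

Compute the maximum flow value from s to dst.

7

Augment s→0→dst: bottleneck 4. Total 4.
Augment s→1→dst: bottleneck 3. Total 7.
No augmenting path remains in the residual graph.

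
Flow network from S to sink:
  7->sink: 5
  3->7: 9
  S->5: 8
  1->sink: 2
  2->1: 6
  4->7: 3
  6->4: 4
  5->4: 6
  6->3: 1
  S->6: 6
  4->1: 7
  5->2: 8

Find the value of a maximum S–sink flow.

6

Augment S->5->2->1->sink: bottleneck 2. Total 2.
Augment S->5->4->7->sink: bottleneck 3. Total 5.
Augment S->6->3->7->sink: bottleneck 1. Total 6.
No augmenting path remains in the residual graph.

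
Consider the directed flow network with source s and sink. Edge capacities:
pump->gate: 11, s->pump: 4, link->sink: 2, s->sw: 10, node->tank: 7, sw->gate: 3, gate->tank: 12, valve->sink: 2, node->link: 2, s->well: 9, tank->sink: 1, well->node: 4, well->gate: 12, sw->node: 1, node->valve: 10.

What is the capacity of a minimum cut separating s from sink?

Max flow = 5 (via 3 augmenting paths).
In the residual at optimum, the set reachable from s is {gate, node, pump, s, sw, tank, valve, well}.
Cut edges: node->link (cap 2), valve->sink (cap 2), tank->sink (cap 1). Sum = 5.

5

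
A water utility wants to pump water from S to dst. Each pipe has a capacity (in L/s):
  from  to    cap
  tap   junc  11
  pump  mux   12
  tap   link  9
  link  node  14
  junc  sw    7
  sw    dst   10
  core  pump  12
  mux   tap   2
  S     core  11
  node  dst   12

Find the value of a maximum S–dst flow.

Augment S->core->pump->mux->tap->link->node->dst: bottleneck 2. Total 2.
No augmenting path remains in the residual graph.

2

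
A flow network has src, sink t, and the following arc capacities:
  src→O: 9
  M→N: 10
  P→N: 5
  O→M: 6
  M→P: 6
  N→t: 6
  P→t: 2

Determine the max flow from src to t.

Augment src→O→M→P→t: bottleneck 2. Total 2.
Augment src→O→M→N→t: bottleneck 4. Total 6.
No augmenting path remains in the residual graph.

6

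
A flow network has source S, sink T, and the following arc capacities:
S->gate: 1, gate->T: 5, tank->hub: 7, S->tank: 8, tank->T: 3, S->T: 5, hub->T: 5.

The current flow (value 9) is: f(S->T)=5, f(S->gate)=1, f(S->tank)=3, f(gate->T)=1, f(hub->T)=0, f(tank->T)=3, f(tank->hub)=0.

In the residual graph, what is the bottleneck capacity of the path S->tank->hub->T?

Residual capacities along the path: S->tank: 5, tank->hub: 7, hub->T: 5.
Minimum is 5.

5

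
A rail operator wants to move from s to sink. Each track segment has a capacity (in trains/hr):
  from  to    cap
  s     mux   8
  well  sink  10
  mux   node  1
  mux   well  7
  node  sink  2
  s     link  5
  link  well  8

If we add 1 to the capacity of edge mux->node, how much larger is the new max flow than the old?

Original max flow = 11.
After raising cap(mux->node), augmenting paths through that edge carry 1 more unit.
New max flow = 12. Increase = 1.

1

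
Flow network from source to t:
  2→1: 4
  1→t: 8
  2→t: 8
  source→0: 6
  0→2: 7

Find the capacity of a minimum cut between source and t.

6

Max flow = 6 (via 1 augmenting path).
In the residual at optimum, the set reachable from source is {source}.
Cut edges: source→0 (cap 6). Sum = 6.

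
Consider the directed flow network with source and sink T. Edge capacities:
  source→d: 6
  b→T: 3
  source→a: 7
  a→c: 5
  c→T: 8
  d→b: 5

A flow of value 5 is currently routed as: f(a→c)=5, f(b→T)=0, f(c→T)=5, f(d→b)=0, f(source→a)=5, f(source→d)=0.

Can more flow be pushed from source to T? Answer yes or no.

Residual path source→d→b→T has bottleneck 3 > 0.
Pushing 3 along it raises the flow to 8, so the given flow is not maximum.

Yes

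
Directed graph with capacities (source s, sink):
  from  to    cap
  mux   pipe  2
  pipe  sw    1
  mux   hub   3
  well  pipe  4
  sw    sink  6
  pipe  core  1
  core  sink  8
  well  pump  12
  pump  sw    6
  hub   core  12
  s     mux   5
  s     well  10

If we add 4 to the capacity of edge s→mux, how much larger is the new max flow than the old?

0

Original max flow = 10.
Edge s→mux does not cross the min cut (source side {mux, pipe, pump, s, sw, well}), so extra capacity there cannot help.
New max flow = 10. Increase = 0.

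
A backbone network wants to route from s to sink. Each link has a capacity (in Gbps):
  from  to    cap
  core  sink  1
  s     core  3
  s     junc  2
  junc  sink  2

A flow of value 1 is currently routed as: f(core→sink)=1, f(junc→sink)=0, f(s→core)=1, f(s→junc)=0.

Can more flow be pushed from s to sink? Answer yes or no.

Yes

Residual path s→junc→sink has bottleneck 2 > 0.
Pushing 2 along it raises the flow to 3, so the given flow is not maximum.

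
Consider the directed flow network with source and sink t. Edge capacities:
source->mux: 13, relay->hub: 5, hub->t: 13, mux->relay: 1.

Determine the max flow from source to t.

Augment source->mux->relay->hub->t: bottleneck 1. Total 1.
No augmenting path remains in the residual graph.

1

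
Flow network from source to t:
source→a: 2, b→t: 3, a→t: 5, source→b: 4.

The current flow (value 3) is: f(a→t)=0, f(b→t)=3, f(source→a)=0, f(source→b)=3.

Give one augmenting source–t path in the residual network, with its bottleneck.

source→a→t, bottleneck 2

Residual along source→a→t: source→a: 2, a→t: 5.
Bottleneck = min = 2.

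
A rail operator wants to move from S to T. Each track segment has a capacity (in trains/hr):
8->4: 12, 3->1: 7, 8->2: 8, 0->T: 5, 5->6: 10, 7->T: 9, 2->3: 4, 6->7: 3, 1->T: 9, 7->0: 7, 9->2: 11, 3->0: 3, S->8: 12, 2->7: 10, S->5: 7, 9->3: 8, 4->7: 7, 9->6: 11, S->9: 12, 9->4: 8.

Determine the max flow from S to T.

Augment S->5->6->7->T: bottleneck 3. Total 3.
Augment S->8->2->7->T: bottleneck 6. Total 9.
Augment S->9->3->0->T: bottleneck 3. Total 12.
Augment S->9->3->1->T: bottleneck 5. Total 17.
Augment S->8->2->3->1->T: bottleneck 2. Total 19.
Augment S->8->4->7->0->T: bottleneck 2. Total 21.
No augmenting path remains in the residual graph.

21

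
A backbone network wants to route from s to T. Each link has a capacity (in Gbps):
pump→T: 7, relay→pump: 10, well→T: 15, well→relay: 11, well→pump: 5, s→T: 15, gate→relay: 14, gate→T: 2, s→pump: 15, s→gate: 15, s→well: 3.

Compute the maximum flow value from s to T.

Augment s→T: bottleneck 15. Total 15.
Augment s→gate→T: bottleneck 2. Total 17.
Augment s→well→T: bottleneck 3. Total 20.
Augment s→pump→T: bottleneck 7. Total 27.
No augmenting path remains in the residual graph.

27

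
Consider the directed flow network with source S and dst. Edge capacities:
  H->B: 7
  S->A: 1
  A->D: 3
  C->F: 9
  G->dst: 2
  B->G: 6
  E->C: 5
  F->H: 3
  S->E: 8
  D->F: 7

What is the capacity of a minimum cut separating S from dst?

2

Max flow = 2 (via 2 augmenting paths).
In the residual at optimum, the set reachable from S is {A, B, C, D, E, F, G, H, S}.
Cut edges: G->dst (cap 2). Sum = 2.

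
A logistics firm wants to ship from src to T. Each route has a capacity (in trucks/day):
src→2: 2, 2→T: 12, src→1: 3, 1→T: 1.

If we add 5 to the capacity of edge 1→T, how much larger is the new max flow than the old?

Original max flow = 3.
After raising cap(1→T), augmenting paths through that edge carry 2 more units.
New max flow = 5. Increase = 2.

2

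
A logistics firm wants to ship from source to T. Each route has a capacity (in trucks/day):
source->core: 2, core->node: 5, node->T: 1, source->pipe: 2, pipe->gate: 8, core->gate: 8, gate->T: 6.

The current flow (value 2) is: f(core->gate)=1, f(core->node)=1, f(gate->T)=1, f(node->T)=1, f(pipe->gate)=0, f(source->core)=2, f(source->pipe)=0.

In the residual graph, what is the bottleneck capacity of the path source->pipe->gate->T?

2

Residual capacities along the path: source->pipe: 2, pipe->gate: 8, gate->T: 5.
Minimum is 2.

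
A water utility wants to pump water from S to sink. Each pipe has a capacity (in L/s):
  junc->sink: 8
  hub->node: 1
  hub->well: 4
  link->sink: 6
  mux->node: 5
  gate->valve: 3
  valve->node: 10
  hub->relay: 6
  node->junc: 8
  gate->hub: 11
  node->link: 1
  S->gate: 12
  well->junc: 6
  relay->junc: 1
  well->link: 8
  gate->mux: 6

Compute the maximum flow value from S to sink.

12

Augment S->gate->hub->relay->junc->sink: bottleneck 1. Total 1.
Augment S->gate->hub->node->junc->sink: bottleneck 1. Total 2.
Augment S->gate->hub->well->junc->sink: bottleneck 4. Total 6.
Augment S->gate->valve->node->junc->sink: bottleneck 2. Total 8.
Augment S->gate->valve->node->link->sink: bottleneck 1. Total 9.
Augment S->gate->mux->node->junc->well->link->sink: bottleneck 3. Total 12.
No augmenting path remains in the residual graph.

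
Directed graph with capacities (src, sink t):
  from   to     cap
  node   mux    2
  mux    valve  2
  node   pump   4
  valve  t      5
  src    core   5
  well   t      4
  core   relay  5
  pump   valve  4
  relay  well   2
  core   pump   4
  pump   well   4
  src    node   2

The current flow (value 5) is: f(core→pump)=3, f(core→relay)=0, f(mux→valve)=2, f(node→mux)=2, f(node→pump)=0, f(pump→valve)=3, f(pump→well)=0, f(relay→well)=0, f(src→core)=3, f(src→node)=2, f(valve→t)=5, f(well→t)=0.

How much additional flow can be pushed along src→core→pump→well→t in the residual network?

1

Residual capacities along the path: src→core: 2, core→pump: 1, pump→well: 4, well→t: 4.
Minimum is 1.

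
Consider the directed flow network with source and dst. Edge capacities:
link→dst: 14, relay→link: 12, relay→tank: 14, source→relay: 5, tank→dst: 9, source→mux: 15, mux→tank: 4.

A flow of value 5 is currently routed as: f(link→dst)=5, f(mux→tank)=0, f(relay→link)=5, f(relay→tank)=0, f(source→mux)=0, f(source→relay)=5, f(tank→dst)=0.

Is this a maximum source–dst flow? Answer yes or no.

No

Residual path source→mux→tank→dst has bottleneck 4 > 0.
Pushing 4 along it raises the flow to 9, so the given flow is not maximum.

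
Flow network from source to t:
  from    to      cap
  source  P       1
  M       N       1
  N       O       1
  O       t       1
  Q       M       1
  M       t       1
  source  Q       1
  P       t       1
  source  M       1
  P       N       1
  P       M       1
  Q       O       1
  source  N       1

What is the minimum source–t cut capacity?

Max flow = 3 (via 3 augmenting paths).
In the residual at optimum, the set reachable from source is {M, N, O, Q, source}.
Cut edges: source→P (cap 1), M→t (cap 1), O→t (cap 1). Sum = 3.

3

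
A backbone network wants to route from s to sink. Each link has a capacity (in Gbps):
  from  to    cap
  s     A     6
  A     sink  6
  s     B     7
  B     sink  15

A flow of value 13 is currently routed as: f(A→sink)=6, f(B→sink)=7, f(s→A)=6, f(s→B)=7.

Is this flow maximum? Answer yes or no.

Yes

Residual reachable from s: {s}; sink is not reachable.
Saturated cut: s→B, s→A with total capacity 13 = current flow value. Flow is maximum.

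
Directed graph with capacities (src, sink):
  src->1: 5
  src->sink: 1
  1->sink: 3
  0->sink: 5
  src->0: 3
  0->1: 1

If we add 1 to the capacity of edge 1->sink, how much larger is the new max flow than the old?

1

Original max flow = 7.
After raising cap(1->sink), augmenting paths through that edge carry 1 more unit.
New max flow = 8. Increase = 1.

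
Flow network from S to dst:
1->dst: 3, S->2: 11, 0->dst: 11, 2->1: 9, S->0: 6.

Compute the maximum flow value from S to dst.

Augment S->0->dst: bottleneck 6. Total 6.
Augment S->2->1->dst: bottleneck 3. Total 9.
No augmenting path remains in the residual graph.

9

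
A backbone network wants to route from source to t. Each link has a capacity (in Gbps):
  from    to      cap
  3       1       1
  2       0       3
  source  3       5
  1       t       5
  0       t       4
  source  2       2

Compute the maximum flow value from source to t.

Augment source→3→1→t: bottleneck 1. Total 1.
Augment source→2→0→t: bottleneck 2. Total 3.
No augmenting path remains in the residual graph.

3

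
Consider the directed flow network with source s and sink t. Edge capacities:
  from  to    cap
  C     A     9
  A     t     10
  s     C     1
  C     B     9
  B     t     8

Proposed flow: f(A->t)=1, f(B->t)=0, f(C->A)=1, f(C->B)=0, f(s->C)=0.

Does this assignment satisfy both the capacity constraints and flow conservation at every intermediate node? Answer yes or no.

Conservation fails at C: inflow 0 ≠ outflow 1.

No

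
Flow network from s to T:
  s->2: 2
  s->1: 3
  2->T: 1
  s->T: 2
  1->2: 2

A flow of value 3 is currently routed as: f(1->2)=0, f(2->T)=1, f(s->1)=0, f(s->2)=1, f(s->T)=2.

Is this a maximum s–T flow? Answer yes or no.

Yes

Residual reachable from s: {1, 2, s}; T is not reachable.
Saturated cut: s->T, 2->T with total capacity 3 = current flow value. Flow is maximum.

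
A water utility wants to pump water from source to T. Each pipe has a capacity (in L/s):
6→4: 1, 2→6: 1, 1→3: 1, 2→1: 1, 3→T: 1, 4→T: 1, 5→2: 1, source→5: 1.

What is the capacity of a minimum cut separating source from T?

Max flow = 1 (via 1 augmenting path).
In the residual at optimum, the set reachable from source is {source}.
Cut edges: source→5 (cap 1). Sum = 1.

1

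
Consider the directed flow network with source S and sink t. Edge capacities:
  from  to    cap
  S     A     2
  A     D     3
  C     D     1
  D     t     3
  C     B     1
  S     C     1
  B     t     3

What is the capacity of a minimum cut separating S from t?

Max flow = 3 (via 2 augmenting paths).
In the residual at optimum, the set reachable from S is {S}.
Cut edges: S→C (cap 1), S→A (cap 2). Sum = 3.

3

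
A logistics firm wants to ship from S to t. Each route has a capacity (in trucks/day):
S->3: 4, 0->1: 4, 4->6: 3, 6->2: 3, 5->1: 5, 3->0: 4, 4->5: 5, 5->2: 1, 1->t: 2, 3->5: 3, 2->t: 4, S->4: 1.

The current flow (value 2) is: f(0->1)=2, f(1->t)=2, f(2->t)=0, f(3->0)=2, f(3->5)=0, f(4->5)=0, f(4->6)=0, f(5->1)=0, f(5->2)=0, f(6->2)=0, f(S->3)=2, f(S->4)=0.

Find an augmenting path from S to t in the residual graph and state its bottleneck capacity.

S->3->5->2->t, bottleneck 1

Residual along S->3->5->2->t: S->3: 2, 3->5: 3, 5->2: 1, 2->t: 4.
Bottleneck = min = 1.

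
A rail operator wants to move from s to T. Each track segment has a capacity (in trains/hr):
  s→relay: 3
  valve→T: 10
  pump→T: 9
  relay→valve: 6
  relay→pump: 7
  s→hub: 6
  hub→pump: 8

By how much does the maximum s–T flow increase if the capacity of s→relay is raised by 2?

Original max flow = 9.
After raising cap(s→relay), augmenting paths through that edge carry 2 more units.
New max flow = 11. Increase = 2.

2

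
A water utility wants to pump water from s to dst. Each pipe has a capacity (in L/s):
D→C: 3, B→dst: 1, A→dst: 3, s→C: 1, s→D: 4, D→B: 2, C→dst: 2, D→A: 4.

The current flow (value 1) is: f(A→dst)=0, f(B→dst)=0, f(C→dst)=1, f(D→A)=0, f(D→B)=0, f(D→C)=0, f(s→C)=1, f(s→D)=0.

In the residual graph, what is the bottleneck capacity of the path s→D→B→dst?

Residual capacities along the path: s→D: 4, D→B: 2, B→dst: 1.
Minimum is 1.

1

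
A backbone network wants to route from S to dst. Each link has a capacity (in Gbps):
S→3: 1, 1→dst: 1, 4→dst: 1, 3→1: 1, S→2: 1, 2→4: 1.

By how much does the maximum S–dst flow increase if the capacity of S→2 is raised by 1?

Original max flow = 2.
Even with extra capacity on S→2, another cut of capacity 2 remains binding.
New max flow = 2. Increase = 0.

0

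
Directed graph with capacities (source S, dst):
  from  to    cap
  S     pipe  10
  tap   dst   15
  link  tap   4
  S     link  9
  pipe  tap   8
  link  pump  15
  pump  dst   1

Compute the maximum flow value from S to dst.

13

Augment S->link->pump->dst: bottleneck 1. Total 1.
Augment S->link->tap->dst: bottleneck 4. Total 5.
Augment S->pipe->tap->dst: bottleneck 8. Total 13.
No augmenting path remains in the residual graph.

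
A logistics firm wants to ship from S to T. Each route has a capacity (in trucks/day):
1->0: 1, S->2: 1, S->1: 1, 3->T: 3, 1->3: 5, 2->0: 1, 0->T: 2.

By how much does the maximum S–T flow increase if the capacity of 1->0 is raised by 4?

Original max flow = 2.
Edge 1->0 does not cross the min cut (source side {S}), so extra capacity there cannot help.
New max flow = 2. Increase = 0.

0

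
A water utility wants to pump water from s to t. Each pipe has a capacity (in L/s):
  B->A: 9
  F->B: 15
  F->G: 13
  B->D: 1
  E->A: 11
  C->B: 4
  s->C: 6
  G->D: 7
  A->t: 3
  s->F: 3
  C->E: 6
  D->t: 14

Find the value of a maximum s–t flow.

7

Augment s->C->E->A->t: bottleneck 3. Total 3.
Augment s->C->B->D->t: bottleneck 1. Total 4.
Augment s->F->G->D->t: bottleneck 3. Total 7.
No augmenting path remains in the residual graph.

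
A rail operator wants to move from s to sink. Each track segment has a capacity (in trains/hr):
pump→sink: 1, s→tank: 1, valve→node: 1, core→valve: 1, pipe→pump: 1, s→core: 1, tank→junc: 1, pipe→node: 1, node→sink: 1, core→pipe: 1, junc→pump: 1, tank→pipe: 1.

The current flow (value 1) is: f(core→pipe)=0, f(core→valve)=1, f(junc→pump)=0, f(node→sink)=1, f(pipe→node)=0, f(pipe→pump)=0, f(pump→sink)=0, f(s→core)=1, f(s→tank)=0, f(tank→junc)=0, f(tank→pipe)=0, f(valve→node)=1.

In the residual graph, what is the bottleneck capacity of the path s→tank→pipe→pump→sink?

1

Residual capacities along the path: s→tank: 1, tank→pipe: 1, pipe→pump: 1, pump→sink: 1.
Minimum is 1.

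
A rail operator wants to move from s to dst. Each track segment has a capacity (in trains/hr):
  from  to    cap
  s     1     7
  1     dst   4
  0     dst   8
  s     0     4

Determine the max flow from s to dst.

8

Augment s→1→dst: bottleneck 4. Total 4.
Augment s→0→dst: bottleneck 4. Total 8.
No augmenting path remains in the residual graph.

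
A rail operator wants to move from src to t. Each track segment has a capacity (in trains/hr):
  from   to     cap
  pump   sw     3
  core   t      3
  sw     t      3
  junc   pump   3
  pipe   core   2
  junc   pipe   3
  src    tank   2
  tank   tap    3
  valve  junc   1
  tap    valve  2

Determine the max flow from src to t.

1

Augment src->tank->tap->valve->junc->pump->sw->t: bottleneck 1. Total 1.
No augmenting path remains in the residual graph.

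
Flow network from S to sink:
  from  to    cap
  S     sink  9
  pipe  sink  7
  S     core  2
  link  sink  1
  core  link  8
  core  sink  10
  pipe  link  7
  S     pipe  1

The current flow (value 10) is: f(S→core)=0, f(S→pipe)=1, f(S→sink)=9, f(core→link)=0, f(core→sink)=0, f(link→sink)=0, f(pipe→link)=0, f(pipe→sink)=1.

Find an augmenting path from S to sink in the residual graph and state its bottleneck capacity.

S→core→sink, bottleneck 2

Residual along S→core→sink: S→core: 2, core→sink: 10.
Bottleneck = min = 2.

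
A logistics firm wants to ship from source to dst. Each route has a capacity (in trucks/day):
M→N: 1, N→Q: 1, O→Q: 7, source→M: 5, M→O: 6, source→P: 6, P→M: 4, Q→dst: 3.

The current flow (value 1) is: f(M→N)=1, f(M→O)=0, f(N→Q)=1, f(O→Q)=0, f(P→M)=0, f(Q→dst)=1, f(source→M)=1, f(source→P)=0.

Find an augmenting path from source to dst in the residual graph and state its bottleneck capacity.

Residual along source→M→O→Q→dst: source→M: 4, M→O: 6, O→Q: 7, Q→dst: 2.
Bottleneck = min = 2.

source→M→O→Q→dst, bottleneck 2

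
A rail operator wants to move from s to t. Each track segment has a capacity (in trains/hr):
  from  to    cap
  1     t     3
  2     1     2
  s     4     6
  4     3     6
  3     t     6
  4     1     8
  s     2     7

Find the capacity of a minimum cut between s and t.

Max flow = 8 (via 3 augmenting paths).
In the residual at optimum, the set reachable from s is {2, s}.
Cut edges: s->4 (cap 6), 2->1 (cap 2). Sum = 8.

8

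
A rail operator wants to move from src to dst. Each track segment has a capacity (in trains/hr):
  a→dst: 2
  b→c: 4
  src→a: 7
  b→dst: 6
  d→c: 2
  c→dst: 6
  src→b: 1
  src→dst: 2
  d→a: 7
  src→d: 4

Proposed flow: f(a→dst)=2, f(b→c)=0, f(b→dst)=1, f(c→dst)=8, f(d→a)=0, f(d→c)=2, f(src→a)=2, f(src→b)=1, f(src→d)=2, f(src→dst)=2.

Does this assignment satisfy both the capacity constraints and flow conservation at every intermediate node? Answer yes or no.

Capacity violated on c→dst: flow 8 > capacity 6.

No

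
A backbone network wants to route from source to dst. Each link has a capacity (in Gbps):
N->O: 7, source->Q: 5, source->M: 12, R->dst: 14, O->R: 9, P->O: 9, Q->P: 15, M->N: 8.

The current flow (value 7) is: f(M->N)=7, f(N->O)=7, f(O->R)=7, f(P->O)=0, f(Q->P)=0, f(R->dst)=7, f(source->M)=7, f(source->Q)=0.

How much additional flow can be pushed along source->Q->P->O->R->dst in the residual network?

2

Residual capacities along the path: source->Q: 5, Q->P: 15, P->O: 9, O->R: 2, R->dst: 7.
Minimum is 2.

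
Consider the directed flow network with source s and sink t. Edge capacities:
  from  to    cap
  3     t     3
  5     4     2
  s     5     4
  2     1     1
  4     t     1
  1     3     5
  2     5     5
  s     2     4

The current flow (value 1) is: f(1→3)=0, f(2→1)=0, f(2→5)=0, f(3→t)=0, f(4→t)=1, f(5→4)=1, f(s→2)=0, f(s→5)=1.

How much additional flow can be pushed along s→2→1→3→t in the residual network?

Residual capacities along the path: s→2: 4, 2→1: 1, 1→3: 5, 3→t: 3.
Minimum is 1.

1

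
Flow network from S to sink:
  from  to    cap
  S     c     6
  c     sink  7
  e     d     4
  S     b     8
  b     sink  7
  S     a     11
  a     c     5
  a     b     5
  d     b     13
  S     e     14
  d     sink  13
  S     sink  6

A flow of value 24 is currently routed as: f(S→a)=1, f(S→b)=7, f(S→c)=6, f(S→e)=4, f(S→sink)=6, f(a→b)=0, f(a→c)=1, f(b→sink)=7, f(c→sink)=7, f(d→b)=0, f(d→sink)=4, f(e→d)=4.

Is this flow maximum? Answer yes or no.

Residual reachable from S: {S, a, b, c, e}; sink is not reachable.
Saturated cut: S→sink, c→sink, e→d, b→sink with total capacity 24 = current flow value. Flow is maximum.

Yes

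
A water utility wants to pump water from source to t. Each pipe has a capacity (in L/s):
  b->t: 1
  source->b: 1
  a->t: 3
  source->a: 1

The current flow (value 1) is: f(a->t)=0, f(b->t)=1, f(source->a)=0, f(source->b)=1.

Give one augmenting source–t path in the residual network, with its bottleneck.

source->a->t, bottleneck 1

Residual along source->a->t: source->a: 1, a->t: 3.
Bottleneck = min = 1.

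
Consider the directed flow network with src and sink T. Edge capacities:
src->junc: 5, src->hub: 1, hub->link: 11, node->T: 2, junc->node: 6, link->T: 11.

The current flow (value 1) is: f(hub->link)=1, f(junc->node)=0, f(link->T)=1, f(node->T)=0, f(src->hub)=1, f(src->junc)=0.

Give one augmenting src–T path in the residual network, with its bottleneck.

src->junc->node->T, bottleneck 2

Residual along src->junc->node->T: src->junc: 5, junc->node: 6, node->T: 2.
Bottleneck = min = 2.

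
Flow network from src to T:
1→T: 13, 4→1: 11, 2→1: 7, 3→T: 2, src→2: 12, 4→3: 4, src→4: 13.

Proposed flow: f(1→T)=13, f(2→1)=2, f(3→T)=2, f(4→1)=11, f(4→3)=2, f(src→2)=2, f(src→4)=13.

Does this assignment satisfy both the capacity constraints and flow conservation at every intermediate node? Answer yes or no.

Every edge has 0 ≤ f(e) ≤ cap(e).
At each intermediate node, inflow equals outflow.

Yes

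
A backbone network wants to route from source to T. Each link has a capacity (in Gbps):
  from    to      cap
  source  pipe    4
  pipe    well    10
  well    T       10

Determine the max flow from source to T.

4

Augment source→pipe→well→T: bottleneck 4. Total 4.
No augmenting path remains in the residual graph.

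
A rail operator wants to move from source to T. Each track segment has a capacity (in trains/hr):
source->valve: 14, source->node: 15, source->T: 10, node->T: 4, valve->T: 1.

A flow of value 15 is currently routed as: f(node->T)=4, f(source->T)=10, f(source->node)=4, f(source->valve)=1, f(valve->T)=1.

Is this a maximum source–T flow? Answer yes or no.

Residual reachable from source: {node, source, valve}; T is not reachable.
Saturated cut: source->T, node->T, valve->T with total capacity 15 = current flow value. Flow is maximum.

Yes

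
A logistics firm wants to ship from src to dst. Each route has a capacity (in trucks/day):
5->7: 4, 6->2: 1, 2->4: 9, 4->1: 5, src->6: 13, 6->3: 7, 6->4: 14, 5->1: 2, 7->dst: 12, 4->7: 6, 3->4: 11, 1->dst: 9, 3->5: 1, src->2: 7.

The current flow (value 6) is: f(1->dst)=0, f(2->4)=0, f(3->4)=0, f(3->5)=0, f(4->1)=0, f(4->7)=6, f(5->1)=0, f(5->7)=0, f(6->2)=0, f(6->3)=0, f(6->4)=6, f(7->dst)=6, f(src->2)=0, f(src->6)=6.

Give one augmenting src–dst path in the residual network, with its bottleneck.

src->6->4->1->dst, bottleneck 5

Residual along src->6->4->1->dst: src->6: 7, 6->4: 8, 4->1: 5, 1->dst: 9.
Bottleneck = min = 5.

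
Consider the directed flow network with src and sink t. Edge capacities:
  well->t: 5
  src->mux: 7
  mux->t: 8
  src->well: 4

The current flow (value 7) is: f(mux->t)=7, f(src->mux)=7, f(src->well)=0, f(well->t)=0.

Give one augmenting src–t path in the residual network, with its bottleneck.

Residual along src->well->t: src->well: 4, well->t: 5.
Bottleneck = min = 4.

src->well->t, bottleneck 4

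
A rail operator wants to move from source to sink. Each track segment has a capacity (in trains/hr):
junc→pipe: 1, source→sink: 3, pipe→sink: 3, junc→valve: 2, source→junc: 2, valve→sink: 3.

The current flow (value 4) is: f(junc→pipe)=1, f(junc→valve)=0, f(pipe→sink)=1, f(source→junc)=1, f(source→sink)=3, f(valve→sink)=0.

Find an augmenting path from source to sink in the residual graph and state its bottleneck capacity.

Residual along source→junc→valve→sink: source→junc: 1, junc→valve: 2, valve→sink: 3.
Bottleneck = min = 1.

source→junc→valve→sink, bottleneck 1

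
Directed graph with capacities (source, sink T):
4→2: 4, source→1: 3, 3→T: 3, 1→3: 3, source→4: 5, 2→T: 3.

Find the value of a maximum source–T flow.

6

Augment source→1→3→T: bottleneck 3. Total 3.
Augment source→4→2→T: bottleneck 3. Total 6.
No augmenting path remains in the residual graph.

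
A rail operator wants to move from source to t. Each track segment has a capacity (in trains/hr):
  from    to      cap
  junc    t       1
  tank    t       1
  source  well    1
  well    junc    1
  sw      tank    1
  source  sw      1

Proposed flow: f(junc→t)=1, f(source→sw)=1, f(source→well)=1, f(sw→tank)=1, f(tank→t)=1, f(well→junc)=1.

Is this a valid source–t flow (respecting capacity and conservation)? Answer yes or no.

Every edge has 0 ≤ f(e) ≤ cap(e).
At each intermediate node, inflow equals outflow.

Yes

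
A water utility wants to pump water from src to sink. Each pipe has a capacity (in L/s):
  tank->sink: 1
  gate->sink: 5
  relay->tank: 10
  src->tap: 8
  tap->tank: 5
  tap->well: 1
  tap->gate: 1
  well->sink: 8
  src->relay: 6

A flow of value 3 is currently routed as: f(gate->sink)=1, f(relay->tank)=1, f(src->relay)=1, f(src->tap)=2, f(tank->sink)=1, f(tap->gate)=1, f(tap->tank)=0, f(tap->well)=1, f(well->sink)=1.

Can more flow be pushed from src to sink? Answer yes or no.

Residual reachable from src: {relay, src, tank, tap}; sink is not reachable.
Saturated cut: tap->gate, tap->well, tank->sink with total capacity 3 = current flow value. Flow is maximum.

No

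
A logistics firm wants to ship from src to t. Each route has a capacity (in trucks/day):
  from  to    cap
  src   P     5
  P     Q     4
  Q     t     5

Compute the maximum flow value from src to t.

Augment src→P→Q→t: bottleneck 4. Total 4.
No augmenting path remains in the residual graph.

4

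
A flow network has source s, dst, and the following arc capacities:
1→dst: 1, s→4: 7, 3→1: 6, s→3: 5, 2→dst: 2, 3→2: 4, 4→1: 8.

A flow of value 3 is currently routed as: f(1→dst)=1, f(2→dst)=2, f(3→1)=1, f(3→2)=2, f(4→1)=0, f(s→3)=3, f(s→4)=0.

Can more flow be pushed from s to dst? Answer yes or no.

No

Residual reachable from s: {1, 2, 3, 4, s}; dst is not reachable.
Saturated cut: 2→dst, 1→dst with total capacity 3 = current flow value. Flow is maximum.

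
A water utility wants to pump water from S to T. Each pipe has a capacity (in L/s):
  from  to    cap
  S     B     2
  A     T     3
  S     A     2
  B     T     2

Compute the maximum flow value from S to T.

Augment S→A→T: bottleneck 2. Total 2.
Augment S→B→T: bottleneck 2. Total 4.
No augmenting path remains in the residual graph.

4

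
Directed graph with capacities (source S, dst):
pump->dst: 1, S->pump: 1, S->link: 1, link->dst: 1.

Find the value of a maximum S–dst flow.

2

Augment S->link->dst: bottleneck 1. Total 1.
Augment S->pump->dst: bottleneck 1. Total 2.
No augmenting path remains in the residual graph.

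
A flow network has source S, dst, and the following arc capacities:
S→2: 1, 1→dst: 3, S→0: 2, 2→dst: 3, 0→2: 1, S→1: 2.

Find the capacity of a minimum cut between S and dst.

4

Max flow = 4 (via 3 augmenting paths).
In the residual at optimum, the set reachable from S is {0, S}.
Cut edges: S→1 (cap 2), S→2 (cap 1), 0→2 (cap 1). Sum = 4.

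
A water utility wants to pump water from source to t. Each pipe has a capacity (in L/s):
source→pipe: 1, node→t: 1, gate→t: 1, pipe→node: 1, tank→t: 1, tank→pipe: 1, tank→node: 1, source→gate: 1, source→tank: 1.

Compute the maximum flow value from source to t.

Augment source→tank→t: bottleneck 1. Total 1.
Augment source→gate→t: bottleneck 1. Total 2.
Augment source→pipe→node→t: bottleneck 1. Total 3.
No augmenting path remains in the residual graph.

3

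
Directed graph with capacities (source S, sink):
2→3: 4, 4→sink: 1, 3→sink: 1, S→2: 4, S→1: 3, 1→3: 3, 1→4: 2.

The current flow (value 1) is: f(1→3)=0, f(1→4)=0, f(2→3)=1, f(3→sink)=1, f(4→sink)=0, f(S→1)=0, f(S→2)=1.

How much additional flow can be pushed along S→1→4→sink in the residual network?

Residual capacities along the path: S→1: 3, 1→4: 2, 4→sink: 1.
Minimum is 1.

1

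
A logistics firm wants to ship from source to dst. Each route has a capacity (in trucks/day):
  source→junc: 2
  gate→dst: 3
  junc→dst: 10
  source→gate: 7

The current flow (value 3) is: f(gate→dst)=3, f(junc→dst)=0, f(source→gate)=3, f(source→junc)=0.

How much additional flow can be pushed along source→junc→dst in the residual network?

2

Residual capacities along the path: source→junc: 2, junc→dst: 10.
Minimum is 2.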